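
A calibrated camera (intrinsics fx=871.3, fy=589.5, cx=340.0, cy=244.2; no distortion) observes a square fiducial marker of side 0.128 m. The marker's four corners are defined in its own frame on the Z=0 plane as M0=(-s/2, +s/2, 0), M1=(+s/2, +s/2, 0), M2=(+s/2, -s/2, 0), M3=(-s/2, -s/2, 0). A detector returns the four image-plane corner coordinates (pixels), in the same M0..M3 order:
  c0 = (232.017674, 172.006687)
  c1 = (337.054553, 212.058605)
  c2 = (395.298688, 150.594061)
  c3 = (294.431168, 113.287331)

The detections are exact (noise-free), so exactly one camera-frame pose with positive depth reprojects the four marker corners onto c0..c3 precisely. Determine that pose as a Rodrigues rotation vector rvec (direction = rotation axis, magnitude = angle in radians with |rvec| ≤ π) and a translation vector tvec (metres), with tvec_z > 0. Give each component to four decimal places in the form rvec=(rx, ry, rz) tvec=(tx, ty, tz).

Intrinsics K: fx=871.3, fy=589.5, cx=340.0, cy=244.2
Marker side s = 0.128 m; corners in marker frame (Z=0):
  M0 = (-0.0640, +0.0640, 0)
  M1 = (+0.0640, +0.0640, 0)
  M2 = (+0.0640, -0.0640, 0)
  M3 = (-0.0640, -0.0640, 0)
Detected image corners:
  c0 = (232.017674, 172.006687) px
  c1 = (337.054553, 212.058605) px
  c2 = (395.298688, 150.594061) px
  c3 = (294.431168, 113.287331) px
Planar DLT: solve 8×8 A·h = b for H (H[2,2]=1):
  H  [+768.89742 -591.52383 +315.07061]
  H  [+283.89496 +407.57826 +161.11515]
  H  [-0.11128 -0.38160 +1.00000]
B = K⁻¹H; ‖b₁‖=1.071499, ‖b₂‖=1.071499; λ = 2/(‖b₁‖+‖b₂‖) = 0.933272, sign → tz>0 ⇒ λ=+0.933272
r₁ = λ·B[:,0] = (+0.86411,+0.49247,-0.10385); r₂ = λ·B[:,1] = (-0.49462,+0.79279,-0.35613)
r₃ = r₁×r₂ = (-0.09305,+0.35911,+0.92865); SVD([r₁ r₂ r₃]) → R = UVᵀ:
  R  [+0.86411 -0.49462 -0.09305]
  R  [+0.49247 +0.79279 +0.35911]
  R  [-0.10385 -0.35613 +0.92865]
t = (-0.02670, -0.13154, +0.93327) m
tr R = 2.585546; θ = arccos((tr R − 1)/2) = 0.655451 rad = 37.555°
axis k = ((R−Rᵀ)₃₂, (R−Rᵀ)₁₃, (R−Rᵀ)₂₁) / (2 sinθ) = (-0.586728, +0.008858, +0.809736)
rvec = θ·k = (-0.384571, +0.005806, +0.530743)

rvec=(-0.3846, 0.0058, 0.5307) tvec=(-0.0267, -0.1315, 0.9333)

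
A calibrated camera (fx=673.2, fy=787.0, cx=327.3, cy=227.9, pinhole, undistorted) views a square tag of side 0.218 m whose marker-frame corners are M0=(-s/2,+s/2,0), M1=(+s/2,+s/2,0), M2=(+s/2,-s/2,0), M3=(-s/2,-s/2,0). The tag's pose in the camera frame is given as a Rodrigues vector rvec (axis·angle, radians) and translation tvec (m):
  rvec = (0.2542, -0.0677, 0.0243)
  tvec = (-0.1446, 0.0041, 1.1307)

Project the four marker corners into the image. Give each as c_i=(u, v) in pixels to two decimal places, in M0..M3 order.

c0=(176.98, 301.70) c1=(304.53, 303.01) c2=(307.71, 157.29) c3=(173.85, 153.89)

Intrinsics K: fx=673.2, fy=787.0, cx=327.3, cy=227.9
Marker side s = 0.218 m; corners in marker frame (Z=0):
  M0 = (-0.1090, +0.1090, 0)
  M1 = (+0.1090, +0.1090, 0)
  M2 = (+0.1090, -0.1090, 0)
  M3 = (-0.1090, -0.1090, 0)
rvec = (0.2542, -0.0677, 0.0243), |rvec| = θ = 0.26418 rad = 15.136°
Rodrigues: sinθ=0.26112, 1−cosθ=0.03469; R = I + sinθ·[k]× + (1−cosθ)·[k]×²:
    [+0.99743 -0.03257 -0.06384]
    [+0.01546 +0.96759 -0.25207]
    [+0.06999 +0.25044 +0.96560]
t = (-0.1446, 0.0041, 1.1307) m
M0: Pc = R·M0+t = (-0.25687, +0.10788, +1.15037); u = 673.2·(-0.25687)/1.15037 + 327.3 = 176.9787, v = 787.0·(+0.10788)/1.15037 + 227.9 = 301.7046
M1: Pc = R·M1+t = (-0.03943, +0.11125, +1.16563); u = 673.2·(-0.03943)/1.16563 + 327.3 = 304.5270, v = 787.0·(+0.11125)/1.16563 + 227.9 = 303.0146
M2: Pc = R·M2+t = (-0.03233, -0.09968, +1.11103); u = 673.2·(-0.03233)/1.11103 + 327.3 = 307.7106, v = 787.0·(-0.09968)/1.11103 + 227.9 = 157.2907
M3: Pc = R·M3+t = (-0.24977, -0.10305, +1.09577); u = 673.2·(-0.24977)/1.09577 + 327.3 = 173.8517, v = 787.0·(-0.10305)/1.09577 + 227.9 = 153.8864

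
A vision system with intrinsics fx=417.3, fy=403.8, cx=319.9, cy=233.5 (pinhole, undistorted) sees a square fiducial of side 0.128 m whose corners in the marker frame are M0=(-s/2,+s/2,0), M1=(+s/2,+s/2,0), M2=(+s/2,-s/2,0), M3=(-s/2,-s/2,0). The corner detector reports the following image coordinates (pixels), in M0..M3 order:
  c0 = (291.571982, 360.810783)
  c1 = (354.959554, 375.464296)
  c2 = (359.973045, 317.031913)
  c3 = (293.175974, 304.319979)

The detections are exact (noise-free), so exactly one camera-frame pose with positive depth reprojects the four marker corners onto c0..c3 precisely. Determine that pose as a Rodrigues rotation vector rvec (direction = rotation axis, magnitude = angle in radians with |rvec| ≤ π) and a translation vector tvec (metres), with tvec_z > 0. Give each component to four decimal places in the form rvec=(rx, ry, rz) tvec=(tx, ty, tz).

rvec=(0.3021, 0.3030, 0.0922) tvec=(0.0079, 0.2065, 0.7834)

Intrinsics K: fx=417.3, fy=403.8, cx=319.9, cy=233.5
Marker side s = 0.128 m; corners in marker frame (Z=0):
  M0 = (-0.0640, +0.0640, 0)
  M1 = (+0.0640, +0.0640, 0)
  M2 = (+0.0640, -0.0640, 0)
  M3 = (-0.0640, -0.0640, 0)
Detected image corners:
  c0 = (291.571982, 360.810783) px
  c1 = (354.959554, 375.464296) px
  c2 = (359.973045, 317.031913) px
  c3 = (293.175974, 304.319979) px
Planar DLT: solve 8×8 A·h = b for H (H[2,2]=1):
  H  [+392.17229 +101.51893 +324.13492]
  H  [-14.11517 +581.47463 +339.96946]
  H  [-0.35710 +0.39106 +1.00000]
B = K⁻¹H; ‖b₁‖=1.276561, ‖b₂‖=1.276561; λ = 2/(‖b₁‖+‖b₂‖) = 0.783354, sign → tz>0 ⇒ λ=+0.783354
r₁ = λ·B[:,0] = (+0.95063,+0.13438,-0.27973); r₂ = λ·B[:,1] = (-0.04427,+0.95089,+0.30634)
r₃ = r₁×r₂ = (+0.30716,-0.27883,+0.90989); SVD([r₁ r₂ r₃]) → R = UVᵀ:
  R  [+0.95063 -0.04427 +0.30716]
  R  [+0.13438 +0.95089 -0.27883]
  R  [-0.27973 +0.30634 +0.90989]
t = (+0.00795, +0.20655, +0.78335) m
tr R = 2.811412; θ = arccos((tr R − 1)/2) = 0.437754 rad = 25.081°
axis k = ((R−Rᵀ)₃₂, (R−Rᵀ)₁₃, (R−Rᵀ)₂₁) / (2 sinθ) = (+0.690215, +0.692246, +0.210711)
rvec = θ·k = (+0.302144, +0.303034, +0.092239)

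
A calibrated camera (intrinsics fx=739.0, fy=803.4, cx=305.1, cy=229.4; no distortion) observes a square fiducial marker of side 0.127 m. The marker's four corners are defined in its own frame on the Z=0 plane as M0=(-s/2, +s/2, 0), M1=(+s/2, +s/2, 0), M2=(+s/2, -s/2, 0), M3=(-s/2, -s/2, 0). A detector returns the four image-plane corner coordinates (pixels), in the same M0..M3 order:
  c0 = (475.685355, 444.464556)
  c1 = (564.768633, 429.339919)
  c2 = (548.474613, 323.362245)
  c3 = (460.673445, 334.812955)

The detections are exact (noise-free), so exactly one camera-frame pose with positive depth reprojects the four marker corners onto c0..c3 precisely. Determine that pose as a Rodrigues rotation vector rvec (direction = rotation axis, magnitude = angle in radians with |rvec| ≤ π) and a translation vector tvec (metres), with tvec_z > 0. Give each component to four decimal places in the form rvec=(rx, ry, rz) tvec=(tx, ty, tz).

Intrinsics K: fx=739.0, fy=803.4, cx=305.1, cy=229.4
Marker side s = 0.127 m; corners in marker frame (Z=0):
  M0 = (-0.0635, +0.0635, 0)
  M1 = (+0.0635, +0.0635, 0)
  M2 = (+0.0635, -0.0635, 0)
  M3 = (-0.0635, -0.0635, 0)
Detected image corners:
  c0 = (475.685355, 444.464556) px
  c1 = (564.768633, 429.339919) px
  c2 = (548.474613, 323.362245) px
  c3 = (460.673445, 334.812955) px
Planar DLT: solve 8×8 A·h = b for H (H[2,2]=1):
  H  [+823.84130 +42.27781 +513.02060]
  H  [-9.18448 +788.12189 +382.34846]
  H  [+0.24882 -0.15818 +1.00000]
B = K⁻¹H; ‖b₁‖=1.045475, ‖b₂‖=1.045475; λ = 2/(‖b₁‖+‖b₂‖) = 0.956503, sign → tz>0 ⇒ λ=+0.956503
r₁ = λ·B[:,0] = (+0.96806,-0.07889,+0.23800); r₂ = λ·B[:,1] = (+0.11719,+0.98152,-0.15130)
r₃ = r₁×r₂ = (-0.22166,+0.17436,+0.95941); SVD([r₁ r₂ r₃]) → R = UVᵀ:
  R  [+0.96806 +0.11719 -0.22166]
  R  [-0.07889 +0.98152 +0.17436]
  R  [+0.23800 -0.15130 +0.95941]
t = (+0.26912, +0.18210, +0.95650) m
tr R = 2.908980; θ = arccos((tr R − 1)/2) = 0.302851 rad = 17.352°
axis k = ((R−Rᵀ)₃₂, (R−Rᵀ)₁₃, (R−Rᵀ)₂₁) / (2 sinθ) = (-0.545973, -0.770619, -0.328725)
rvec = θ·k = (-0.165348, -0.233382, -0.099555)

rvec=(-0.1653, -0.2334, -0.0996) tvec=(0.2691, 0.1821, 0.9565)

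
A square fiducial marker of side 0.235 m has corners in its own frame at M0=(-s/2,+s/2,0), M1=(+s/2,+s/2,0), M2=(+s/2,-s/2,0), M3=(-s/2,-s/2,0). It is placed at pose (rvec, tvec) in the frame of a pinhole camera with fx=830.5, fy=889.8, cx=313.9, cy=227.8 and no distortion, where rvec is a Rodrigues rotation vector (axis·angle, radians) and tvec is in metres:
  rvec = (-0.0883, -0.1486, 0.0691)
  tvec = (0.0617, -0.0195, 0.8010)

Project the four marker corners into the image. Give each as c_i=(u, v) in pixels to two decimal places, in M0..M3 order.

Intrinsics K: fx=830.5, fy=889.8, cx=313.9, cy=227.8
Marker side s = 0.235 m; corners in marker frame (Z=0):
  M0 = (-0.1175, +0.1175, 0)
  M1 = (+0.1175, +0.1175, 0)
  M2 = (+0.1175, -0.1175, 0)
  M3 = (-0.1175, -0.1175, 0)
rvec = (-0.0883, -0.1486, 0.0691), |rvec| = θ = 0.18615 rad = 10.666°
Rodrigues: sinθ=0.18508, 1−cosθ=0.01728; R = I + sinθ·[k]× + (1−cosθ)·[k]×²:
    [+0.98661 -0.06216 -0.15079]
    [+0.07524 +0.99373 +0.08267]
    [+0.14470 -0.09291 +0.98510]
t = (0.0617, -0.0195, 0.8010) m
M0: Pc = R·M0+t = (-0.06153, +0.08842, +0.77308); u = 830.5·(-0.06153)/0.77308 + 313.9 = 247.7994, v = 889.8·(+0.08842)/0.77308 + 227.8 = 329.5724
M1: Pc = R·M1+t = (+0.17032, +0.10610, +0.80709); u = 830.5·(+0.17032)/0.80709 + 313.9 = 489.1642, v = 889.8·(+0.10610)/0.80709 + 227.8 = 344.7788
M2: Pc = R·M2+t = (+0.18493, -0.12742, +0.82892); u = 830.5·(+0.18493)/0.82892 + 313.9 = 499.1831, v = 889.8·(-0.12742)/0.82892 + 227.8 = 91.0189
M3: Pc = R·M3+t = (-0.04692, -0.14510, +0.79491); u = 830.5·(-0.04692)/0.79491 + 313.9 = 264.8765, v = 889.8·(-0.14510)/0.79491 + 227.8 = 65.3749

c0=(247.80, 329.57) c1=(489.16, 344.78) c2=(499.18, 91.02) c3=(264.88, 65.37)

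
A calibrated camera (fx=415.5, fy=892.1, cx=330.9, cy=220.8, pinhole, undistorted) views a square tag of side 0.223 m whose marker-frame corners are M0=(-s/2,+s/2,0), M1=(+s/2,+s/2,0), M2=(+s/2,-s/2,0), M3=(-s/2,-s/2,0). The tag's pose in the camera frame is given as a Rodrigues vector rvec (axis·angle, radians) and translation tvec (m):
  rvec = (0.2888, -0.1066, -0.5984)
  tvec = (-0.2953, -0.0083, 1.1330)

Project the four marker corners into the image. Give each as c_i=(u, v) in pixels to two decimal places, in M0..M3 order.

Intrinsics K: fx=415.5, fy=892.1, cx=330.9, cy=220.8
Marker side s = 0.223 m; corners in marker frame (Z=0):
  M0 = (-0.1115, +0.1115, 0)
  M1 = (+0.1115, +0.1115, 0)
  M2 = (+0.1115, -0.1115, 0)
  M3 = (-0.1115, -0.1115, 0)
rvec = (0.2888, -0.1066, -0.5984), |rvec| = θ = 0.67294 rad = 38.557°
Rodrigues: sinθ=0.62329, 1−cosθ=0.21801; R = I + sinθ·[k]× + (1−cosθ)·[k]×²:
    [+0.82214 +0.53943 -0.18193]
    [-0.56907 +0.78746 -0.23678]
    [+0.01554 +0.29820 +0.95438]
t = (-0.2953, -0.0083, 1.1330) m
M0: Pc = R·M0+t = (-0.32682, +0.14295, +1.16452); u = 415.5·(-0.32682)/1.16452 + 330.9 = 214.2895, v = 892.1·(+0.14295)/1.16452 + 220.8 = 330.3119
M1: Pc = R·M1+t = (-0.14348, +0.01605, +1.16798); u = 415.5·(-0.14348)/1.16798 + 330.9 = 279.8564, v = 892.1·(+0.01605)/1.16798 + 220.8 = 233.0596
M2: Pc = R·M2+t = (-0.26378, -0.15955, +1.10148); u = 415.5·(-0.26378)/1.10148 + 330.9 = 231.3984, v = 892.1·(-0.15955)/1.10148 + 220.8 = 91.5767
M3: Pc = R·M3+t = (-0.44712, -0.03265, +1.09802); u = 415.5·(-0.44712)/1.09802 + 330.9 = 161.7076, v = 892.1·(-0.03265)/1.09802 + 220.8 = 194.2723

c0=(214.29, 330.31) c1=(279.86, 233.06) c2=(231.40, 91.58) c3=(161.71, 194.27)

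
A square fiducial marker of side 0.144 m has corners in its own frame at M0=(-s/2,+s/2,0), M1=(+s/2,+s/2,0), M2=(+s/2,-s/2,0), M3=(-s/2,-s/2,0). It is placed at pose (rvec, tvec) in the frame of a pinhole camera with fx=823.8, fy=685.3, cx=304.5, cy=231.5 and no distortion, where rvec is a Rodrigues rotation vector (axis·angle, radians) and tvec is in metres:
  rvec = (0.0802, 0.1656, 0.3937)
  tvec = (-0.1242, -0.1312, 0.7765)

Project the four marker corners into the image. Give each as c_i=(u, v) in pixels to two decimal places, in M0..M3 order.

c0=(79.88, 151.44) c1=(213.33, 198.75) c2=(270.09, 78.25) c3=(132.40, 33.21)

Intrinsics K: fx=823.8, fy=685.3, cx=304.5, cy=231.5
Marker side s = 0.144 m; corners in marker frame (Z=0):
  M0 = (-0.0720, +0.0720, 0)
  M1 = (+0.0720, +0.0720, 0)
  M2 = (+0.0720, -0.0720, 0)
  M3 = (-0.0720, -0.0720, 0)
rvec = (0.0802, 0.1656, 0.3937), |rvec| = θ = 0.43457 rad = 24.899°
Rodrigues: sinθ=0.42102, 1−cosθ=0.09295; R = I + sinθ·[k]× + (1−cosθ)·[k]×²:
    [+0.91021 -0.37489 +0.17598]
    [+0.38796 +0.92055 -0.04561]
    [-0.14490 +0.10979 +0.98334]
t = (-0.1242, -0.1312, 0.7765) m
M0: Pc = R·M0+t = (-0.21673, -0.09285, +0.79484); u = 823.8·(-0.21673)/0.79484 + 304.5 = 79.8754, v = 685.3·(-0.09285)/0.79484 + 231.5 = 151.4424
M1: Pc = R·M1+t = (-0.08566, -0.03699, +0.77397); u = 823.8·(-0.08566)/0.77397 + 304.5 = 213.3291, v = 685.3·(-0.03699)/0.77397 + 231.5 = 198.7501
M2: Pc = R·M2+t = (-0.03167, -0.16955, +0.75816); u = 823.8·(-0.03167)/0.75816 + 304.5 = 270.0854, v = 685.3·(-0.16955)/0.75816 + 231.5 = 78.2480
M3: Pc = R·M3+t = (-0.16274, -0.22541, +0.77903); u = 823.8·(-0.16274)/0.77903 + 304.5 = 132.4033, v = 685.3·(-0.22541)/0.77903 + 231.5 = 33.2077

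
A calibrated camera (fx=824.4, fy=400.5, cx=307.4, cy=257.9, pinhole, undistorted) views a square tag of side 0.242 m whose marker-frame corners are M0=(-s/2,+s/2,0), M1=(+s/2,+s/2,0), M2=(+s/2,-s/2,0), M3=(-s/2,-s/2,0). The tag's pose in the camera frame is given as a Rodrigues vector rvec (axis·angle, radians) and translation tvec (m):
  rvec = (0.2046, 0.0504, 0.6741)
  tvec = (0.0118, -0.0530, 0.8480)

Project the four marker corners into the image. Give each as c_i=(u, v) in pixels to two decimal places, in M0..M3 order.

c0=(158.65, 241.17) c1=(337.48, 310.42) c2=(487.76, 224.11) c3=(299.03, 150.20)

Intrinsics K: fx=824.4, fy=400.5, cx=307.4, cy=257.9
Marker side s = 0.242 m; corners in marker frame (Z=0):
  M0 = (-0.1210, +0.1210, 0)
  M1 = (+0.1210, +0.1210, 0)
  M2 = (+0.1210, -0.1210, 0)
  M3 = (-0.1210, -0.1210, 0)
rvec = (0.2046, 0.0504, 0.6741), |rvec| = θ = 0.70627 rad = 40.466°
Rodrigues: sinθ=0.64900, 1−cosθ=0.23921; R = I + sinθ·[k]× + (1−cosθ)·[k]×²:
    [+0.78087 -0.61449 +0.11245]
    [+0.62438 +0.76201 -0.17172]
    [+0.01983 +0.20430 +0.97871]
t = (0.0118, -0.0530, 0.8480) m
M0: Pc = R·M0+t = (-0.15704, -0.03635, +0.87032); u = 824.4·(-0.15704)/0.87032 + 307.4 = 158.6474, v = 400.5·(-0.03635)/0.87032 + 257.9 = 241.1738
M1: Pc = R·M1+t = (+0.03193, +0.11475, +0.87512); u = 824.4·(+0.03193)/0.87512 + 307.4 = 337.4802, v = 400.5·(+0.11475)/0.87512 + 257.9 = 310.4172
M2: Pc = R·M2+t = (+0.18064, -0.06965, +0.82568); u = 824.4·(+0.18064)/0.82568 + 307.4 = 487.7588, v = 400.5·(-0.06965)/0.82568 + 257.9 = 224.1147
M3: Pc = R·M3+t = (-0.00833, -0.22075, +0.82088); u = 824.4·(-0.00833)/0.82088 + 307.4 = 299.0334, v = 400.5·(-0.22075)/0.82088 + 257.9 = 150.1963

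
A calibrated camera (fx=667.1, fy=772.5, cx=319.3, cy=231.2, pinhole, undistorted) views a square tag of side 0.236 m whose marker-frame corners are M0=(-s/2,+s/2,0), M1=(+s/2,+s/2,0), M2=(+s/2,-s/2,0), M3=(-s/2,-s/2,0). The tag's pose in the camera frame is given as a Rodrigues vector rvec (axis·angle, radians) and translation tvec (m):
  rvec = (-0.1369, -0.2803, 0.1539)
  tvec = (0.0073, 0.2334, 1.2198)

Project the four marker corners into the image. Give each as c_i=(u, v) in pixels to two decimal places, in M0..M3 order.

c0=(250.73, 448.30) c1=(375.46, 462.43) c2=(390.19, 315.13) c3=(270.01, 293.82)

Intrinsics K: fx=667.1, fy=772.5, cx=319.3, cy=231.2
Marker side s = 0.236 m; corners in marker frame (Z=0):
  M0 = (-0.1180, +0.1180, 0)
  M1 = (+0.1180, +0.1180, 0)
  M2 = (+0.1180, -0.1180, 0)
  M3 = (-0.1180, -0.1180, 0)
rvec = (-0.1369, -0.2803, 0.1539), |rvec| = θ = 0.34784 rad = 19.930°
Rodrigues: sinθ=0.34087, 1−cosθ=0.05989; R = I + sinθ·[k]× + (1−cosθ)·[k]×²:
    [+0.94939 -0.13182 -0.28511]
    [+0.16981 +0.97900 +0.11280]
    [+0.26425 -0.15551 +0.95183]
t = (0.0073, 0.2334, 1.2198) m
M0: Pc = R·M0+t = (-0.12028, +0.32888, +1.17027); u = 667.1·(-0.12028)/1.17027 + 319.3 = 250.7341, v = 772.5·(+0.32888)/1.17027 + 231.2 = 448.2983
M1: Pc = R·M1+t = (+0.10377, +0.36896, +1.23263); u = 667.1·(+0.10377)/1.23263 + 319.3 = 375.4618, v = 772.5·(+0.36896)/1.23263 + 231.2 = 462.4298
M2: Pc = R·M2+t = (+0.13488, +0.13792, +1.26933); u = 667.1·(+0.13488)/1.26933 + 319.3 = 390.1878, v = 772.5·(+0.13792)/1.26933 + 231.2 = 315.1337
M3: Pc = R·M3+t = (-0.08917, +0.09784, +1.20697); u = 667.1·(-0.08917)/1.20697 + 319.3 = 270.0136, v = 772.5·(+0.09784)/1.20697 + 231.2 = 293.8212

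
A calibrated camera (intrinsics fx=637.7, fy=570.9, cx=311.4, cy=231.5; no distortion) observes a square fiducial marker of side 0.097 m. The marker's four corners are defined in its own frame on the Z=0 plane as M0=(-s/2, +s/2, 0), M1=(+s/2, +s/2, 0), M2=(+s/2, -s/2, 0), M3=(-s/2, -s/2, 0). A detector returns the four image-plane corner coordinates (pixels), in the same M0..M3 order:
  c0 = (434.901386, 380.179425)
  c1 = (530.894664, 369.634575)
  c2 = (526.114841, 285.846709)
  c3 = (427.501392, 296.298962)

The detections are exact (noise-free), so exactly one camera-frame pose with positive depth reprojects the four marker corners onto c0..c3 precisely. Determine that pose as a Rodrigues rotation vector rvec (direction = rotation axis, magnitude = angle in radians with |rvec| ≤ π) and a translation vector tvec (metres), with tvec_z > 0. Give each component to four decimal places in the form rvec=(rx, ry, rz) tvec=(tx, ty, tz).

Intrinsics K: fx=637.7, fy=570.9, cx=311.4, cy=231.5
Marker side s = 0.097 m; corners in marker frame (Z=0):
  M0 = (-0.0485, +0.0485, 0)
  M1 = (+0.0485, +0.0485, 0)
  M2 = (+0.0485, -0.0485, 0)
  M3 = (-0.0485, -0.0485, 0)
Detected image corners:
  c0 = (434.901386, 380.179425) px
  c1 = (530.894664, 369.634575) px
  c2 = (526.114841, 285.846709) px
  c3 = (427.501392, 296.298962) px
Planar DLT: solve 8×8 A·h = b for H (H[2,2]=1):
  H  [+1024.92123 +194.58776 +480.00170]
  H  [-92.99036 +955.75458 +333.53680]
  H  [+0.04579 +0.27474 +1.00000]
B = K⁻¹H; ‖b₁‖=1.595865, ‖b₂‖=1.595865; λ = 2/(‖b₁‖+‖b₂‖) = 0.626620, sign → tz>0 ⇒ λ=+0.626620
r₁ = λ·B[:,0] = (+0.99310,-0.11370,+0.02869); r₂ = λ·B[:,1] = (+0.10714,+0.97923,+0.17216)
r₃ = r₁×r₂ = (-0.04767,-0.16790,+0.98465); SVD([r₁ r₂ r₃]) → R = UVᵀ:
  R  [+0.99310 +0.10714 -0.04767]
  R  [-0.11370 +0.97923 -0.16790]
  R  [+0.02869 +0.17216 +0.98465]
t = (+0.16567, +0.11200, +0.62662) m
tr R = 2.956977; θ = arccos((tr R − 1)/2) = 0.207792 rad = 11.906°
axis k = ((R−Rᵀ)₃₂, (R−Rᵀ)₁₃, (R−Rᵀ)₂₁) / (2 sinθ) = (+0.824172, -0.185089, -0.535241)
rvec = θ·k = (+0.171257, -0.038460, -0.111219)

rvec=(0.1713, -0.0385, -0.1112) tvec=(0.1657, 0.1120, 0.6266)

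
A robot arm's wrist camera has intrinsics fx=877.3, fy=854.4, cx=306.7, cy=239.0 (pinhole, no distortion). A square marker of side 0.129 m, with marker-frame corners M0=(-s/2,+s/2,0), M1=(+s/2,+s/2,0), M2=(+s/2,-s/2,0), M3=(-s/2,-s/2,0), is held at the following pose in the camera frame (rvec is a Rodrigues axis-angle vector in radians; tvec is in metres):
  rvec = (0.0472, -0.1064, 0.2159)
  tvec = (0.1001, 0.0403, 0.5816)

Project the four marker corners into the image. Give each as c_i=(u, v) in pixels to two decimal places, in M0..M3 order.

Intrinsics K: fx=877.3, fy=854.4, cx=306.7, cy=239.0
Marker side s = 0.129 m; corners in marker frame (Z=0):
  M0 = (-0.0645, +0.0645, 0)
  M1 = (+0.0645, +0.0645, 0)
  M2 = (+0.0645, -0.0645, 0)
  M3 = (-0.0645, -0.0645, 0)
rvec = (0.0472, -0.1064, 0.2159), |rvec| = θ = 0.24528 rad = 14.053°
Rodrigues: sinθ=0.24283, 1−cosθ=0.02993; R = I + sinθ·[k]× + (1−cosθ)·[k]×²:
    [+0.97118 -0.21624 -0.10027]
    [+0.21124 +0.97570 -0.05816]
    [+0.11041 +0.03530 +0.99326]
t = (0.1001, 0.0403, 0.5816) m
M0: Pc = R·M0+t = (+0.02351, +0.08961, +0.57676); u = 877.3·(+0.02351)/0.57676 + 306.7 = 342.4633, v = 854.4·(+0.08961)/0.57676 + 239.0 = 371.7438
M1: Pc = R·M1+t = (+0.14879, +0.11686, +0.59100); u = 877.3·(+0.14879)/0.59100 + 306.7 = 527.5747, v = 854.4·(+0.11686)/0.59100 + 239.0 = 407.9404
M2: Pc = R·M2+t = (+0.17669, -0.00901, +0.58644); u = 877.3·(+0.17669)/0.58644 + 306.7 = 571.0197, v = 854.4·(-0.00901)/0.58644 + 239.0 = 225.8767
M3: Pc = R·M3+t = (+0.05141, -0.03626, +0.57220); u = 877.3·(+0.05141)/0.57220 + 306.7 = 385.5164, v = 854.4·(-0.03626)/0.57220 + 239.0 = 184.8604

c0=(342.46, 371.74) c1=(527.57, 407.94) c2=(571.02, 225.88) c3=(385.52, 184.86)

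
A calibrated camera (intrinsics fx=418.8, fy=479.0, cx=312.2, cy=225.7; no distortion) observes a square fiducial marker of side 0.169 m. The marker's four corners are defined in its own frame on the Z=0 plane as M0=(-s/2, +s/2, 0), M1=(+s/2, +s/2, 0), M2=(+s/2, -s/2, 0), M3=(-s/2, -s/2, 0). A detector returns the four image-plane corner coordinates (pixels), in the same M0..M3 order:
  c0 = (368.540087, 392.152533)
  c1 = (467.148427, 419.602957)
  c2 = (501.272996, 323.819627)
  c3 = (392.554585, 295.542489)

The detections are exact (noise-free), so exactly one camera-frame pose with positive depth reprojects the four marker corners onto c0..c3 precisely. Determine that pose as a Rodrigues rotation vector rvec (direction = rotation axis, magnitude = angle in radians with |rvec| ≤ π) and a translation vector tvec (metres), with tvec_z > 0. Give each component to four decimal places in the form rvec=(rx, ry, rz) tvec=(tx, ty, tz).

rvec=(0.3731, 0.1135, 0.1995) tvec=(0.1935, 0.1907, 0.6809)

Intrinsics K: fx=418.8, fy=479.0, cx=312.2, cy=225.7
Marker side s = 0.169 m; corners in marker frame (Z=0):
  M0 = (-0.0845, +0.0845, 0)
  M1 = (+0.0845, +0.0845, 0)
  M2 = (+0.0845, -0.0845, 0)
  M3 = (-0.0845, -0.0845, 0)
Detected image corners:
  c0 = (368.540087, 392.152533) px
  c1 = (467.148427, 419.602957) px
  c2 = (501.272996, 323.819627) px
  c3 = (392.554585, 295.542489) px
Planar DLT: solve 8×8 A·h = b for H (H[2,2]=1):
  H  [+565.50076 +64.74127 +431.23618]
  H  [+126.27621 +764.91154 +359.87564]
  H  [-0.10757 +0.54692 +1.00000]
B = K⁻¹H; ‖b₁‖=1.468544, ‖b₂‖=1.468544; λ = 2/(‖b₁‖+‖b₂‖) = 0.680947, sign → tz>0 ⇒ λ=+0.680947
r₁ = λ·B[:,0] = (+0.97408,+0.21403,-0.07325); r₂ = λ·B[:,1] = (-0.17236,+0.91192,+0.37243)
r₃ = r₁×r₂ = (+0.14650,-0.35015,+0.92517); SVD([r₁ r₂ r₃]) → R = UVᵀ:
  R  [+0.97408 -0.17236 +0.14650]
  R  [+0.21403 +0.91192 -0.35015]
  R  [-0.07325 +0.37243 +0.92517]
t = (+0.19355, +0.19074, +0.68095) m
tr R = 2.811160; θ = arccos((tr R − 1)/2) = 0.438052 rad = 25.099°
axis k = ((R−Rᵀ)₃₂, (R−Rᵀ)₁₃, (R−Rᵀ)₂₁) / (2 sinθ) = (+0.851737, +0.259034, +0.455462)
rvec = θ·k = (+0.373105, +0.113470, +0.199516)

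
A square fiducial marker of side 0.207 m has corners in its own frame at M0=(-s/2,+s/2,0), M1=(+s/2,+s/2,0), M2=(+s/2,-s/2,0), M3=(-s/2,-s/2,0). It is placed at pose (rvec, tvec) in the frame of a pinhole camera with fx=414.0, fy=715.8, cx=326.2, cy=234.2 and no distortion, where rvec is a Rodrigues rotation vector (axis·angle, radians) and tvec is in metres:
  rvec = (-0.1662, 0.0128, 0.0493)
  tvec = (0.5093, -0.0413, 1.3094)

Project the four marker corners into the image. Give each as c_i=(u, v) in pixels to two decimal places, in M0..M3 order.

c0=(454.41, 265.00) c1=(521.07, 270.59) c2=(519.29, 159.48) c3=(454.34, 154.32)

Intrinsics K: fx=414.0, fy=715.8, cx=326.2, cy=234.2
Marker side s = 0.207 m; corners in marker frame (Z=0):
  M0 = (-0.1035, +0.1035, 0)
  M1 = (+0.1035, +0.1035, 0)
  M2 = (+0.1035, -0.1035, 0)
  M3 = (-0.1035, -0.1035, 0)
rvec = (-0.1662, 0.0128, 0.0493), |rvec| = θ = 0.17383 rad = 9.960°
Rodrigues: sinθ=0.17296, 1−cosθ=0.01507; R = I + sinθ·[k]× + (1−cosθ)·[k]×²:
    [+0.99871 -0.05011 +0.00865]
    [+0.04799 +0.98501 +0.16568]
    [-0.01682 -0.16505 +0.98614]
t = (0.5093, -0.0413, 1.3094) m
M0: Pc = R·M0+t = (+0.40075, +0.05568, +1.29406); u = 414.0·(+0.40075)/1.29406 + 326.2 = 454.4085, v = 715.8·(+0.05568)/1.29406 + 234.2 = 264.9999
M1: Pc = R·M1+t = (+0.60748, +0.06562, +1.29058); u = 414.0·(+0.60748)/1.29058 + 326.2 = 521.0714, v = 715.8·(+0.06562)/1.29058 + 234.2 = 270.5929
M2: Pc = R·M2+t = (+0.61785, -0.13828, +1.32474); u = 414.0·(+0.61785)/1.32474 + 326.2 = 519.2875, v = 715.8·(-0.13828)/1.32474 + 234.2 = 159.4821
M3: Pc = R·M3+t = (+0.41112, -0.14822, +1.32822); u = 414.0·(+0.41112)/1.32822 + 326.2 = 454.3440, v = 715.8·(-0.14822)/1.32822 + 234.2 = 154.3243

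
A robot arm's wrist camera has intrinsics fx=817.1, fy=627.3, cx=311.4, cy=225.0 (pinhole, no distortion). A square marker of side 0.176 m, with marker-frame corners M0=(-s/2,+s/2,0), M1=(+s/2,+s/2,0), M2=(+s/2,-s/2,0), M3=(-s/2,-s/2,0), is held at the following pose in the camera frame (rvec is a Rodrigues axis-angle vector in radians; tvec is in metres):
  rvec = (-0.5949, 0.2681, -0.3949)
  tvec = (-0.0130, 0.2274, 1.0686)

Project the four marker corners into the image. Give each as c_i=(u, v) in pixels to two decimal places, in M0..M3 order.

Intrinsics K: fx=817.1, fy=627.3, cx=311.4, cy=225.0
Marker side s = 0.176 m; corners in marker frame (Z=0):
  M0 = (-0.0880, +0.0880, 0)
  M1 = (+0.0880, +0.0880, 0)
  M2 = (+0.0880, -0.0880, 0)
  M3 = (-0.0880, -0.0880, 0)
rvec = (-0.5949, 0.2681, -0.3949), |rvec| = θ = 0.76271 rad = 43.700°
Rodrigues: sinθ=0.69088, 1−cosθ=0.27704; R = I + sinθ·[k]× + (1−cosθ)·[k]×²:
    [+0.89150 +0.28176 +0.35473]
    [-0.43367 +0.75719 +0.48846]
    [-0.13097 -0.58930 +0.79723]
t = (-0.0130, 0.2274, 1.0686) m
M0: Pc = R·M0+t = (-0.06666, +0.33220, +1.02827); u = 817.1·(-0.06666)/1.02827 + 311.4 = 258.4312, v = 627.3·(+0.33220)/1.02827 + 225.0 = 427.6577
M1: Pc = R·M1+t = (+0.09025, +0.25587, +1.00522); u = 817.1·(+0.09025)/1.00522 + 311.4 = 384.7581, v = 627.3·(+0.25587)/1.00522 + 225.0 = 384.6747
M2: Pc = R·M2+t = (+0.04066, +0.12260, +1.10893); u = 817.1·(+0.04066)/1.10893 + 311.4 = 341.3581, v = 627.3·(+0.12260)/1.10893 + 225.0 = 294.3547
M3: Pc = R·M3+t = (-0.11625, +0.19893, +1.13198); u = 817.1·(-0.11625)/1.13198 + 311.4 = 227.4895, v = 627.3·(+0.19893)/1.13198 + 225.0 = 335.2387

c0=(258.43, 427.66) c1=(384.76, 384.67) c2=(341.36, 294.35) c3=(227.49, 335.24)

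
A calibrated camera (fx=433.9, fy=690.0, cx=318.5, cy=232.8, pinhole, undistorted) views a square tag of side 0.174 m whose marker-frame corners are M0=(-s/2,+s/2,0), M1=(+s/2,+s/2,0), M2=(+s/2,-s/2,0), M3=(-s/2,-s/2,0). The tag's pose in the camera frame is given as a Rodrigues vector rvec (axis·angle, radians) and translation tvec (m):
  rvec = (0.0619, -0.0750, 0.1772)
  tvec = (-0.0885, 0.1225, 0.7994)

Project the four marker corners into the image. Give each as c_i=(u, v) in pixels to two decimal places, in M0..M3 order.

Intrinsics K: fx=433.9, fy=690.0, cx=318.5, cy=232.8
Marker side s = 0.174 m; corners in marker frame (Z=0):
  M0 = (-0.0870, +0.0870, 0)
  M1 = (+0.0870, +0.0870, 0)
  M2 = (+0.0870, -0.0870, 0)
  M3 = (-0.0870, -0.0870, 0)
rvec = (0.0619, -0.0750, 0.1772), |rvec| = θ = 0.20213 rad = 11.581°
Rodrigues: sinθ=0.20076, 1−cosθ=0.02036; R = I + sinθ·[k]× + (1−cosθ)·[k]×²:
    [+0.98155 -0.17831 -0.06902]
    [+0.17368 +0.98244 -0.06810]
    [+0.07996 +0.05486 +0.99529]
t = (-0.0885, 0.1225, 0.7994) m
M0: Pc = R·M0+t = (-0.18941, +0.19286, +0.79722); u = 433.9·(-0.18941)/0.79722 + 318.5 = 215.4112, v = 690.0·(+0.19286)/0.79722 + 232.8 = 399.7245
M1: Pc = R·M1+t = (-0.01862, +0.22308, +0.81113); u = 433.9·(-0.01862)/0.81113 + 318.5 = 308.5406, v = 690.0·(+0.22308)/0.81113 + 232.8 = 422.5692
M2: Pc = R·M2+t = (+0.01241, +0.05214, +0.80158); u = 433.9·(+0.01241)/0.80158 + 318.5 = 325.2164, v = 690.0·(+0.05214)/0.80158 + 232.8 = 277.6800
M3: Pc = R·M3+t = (-0.15838, +0.02192, +0.78767); u = 433.9·(-0.15838)/0.78767 + 318.5 = 231.2530, v = 690.0·(+0.02192)/0.78767 + 232.8 = 251.9993

c0=(215.41, 399.72) c1=(308.54, 422.57) c2=(325.22, 277.68) c3=(231.25, 252.00)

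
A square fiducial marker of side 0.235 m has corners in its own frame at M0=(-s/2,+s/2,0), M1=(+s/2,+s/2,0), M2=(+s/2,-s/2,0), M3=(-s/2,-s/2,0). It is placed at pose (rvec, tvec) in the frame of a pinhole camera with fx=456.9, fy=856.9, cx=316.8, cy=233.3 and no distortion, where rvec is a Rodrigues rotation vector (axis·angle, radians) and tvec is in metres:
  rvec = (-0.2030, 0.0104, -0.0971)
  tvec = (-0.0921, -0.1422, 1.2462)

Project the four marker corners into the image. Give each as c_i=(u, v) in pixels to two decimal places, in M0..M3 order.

c0=(242.86, 221.93) c1=(330.27, 205.89) c2=(321.71, 52.34) c3=(237.57, 67.79)

Intrinsics K: fx=456.9, fy=856.9, cx=316.8, cy=233.3
Marker side s = 0.235 m; corners in marker frame (Z=0):
  M0 = (-0.1175, +0.1175, 0)
  M1 = (+0.1175, +0.1175, 0)
  M2 = (+0.1175, -0.1175, 0)
  M3 = (-0.1175, -0.1175, 0)
rvec = (-0.2030, 0.0104, -0.0971), |rvec| = θ = 0.22527 rad = 12.907°
Rodrigues: sinθ=0.22337, 1−cosθ=0.02527; R = I + sinθ·[k]× + (1−cosθ)·[k]×²:
    [+0.99525 +0.09523 +0.02013]
    [-0.09733 +0.97479 +0.20078]
    [-0.00050 -0.20179 +0.97943]
t = (-0.0921, -0.1422, 1.2462) m
M0: Pc = R·M0+t = (-0.19785, -0.01623, +1.22255); u = 456.9·(-0.19785)/1.22255 + 316.8 = 242.8570, v = 856.9·(-0.01623)/1.22255 + 233.3 = 221.9271
M1: Pc = R·M1+t = (+0.03603, -0.03910, +1.22243); u = 456.9·(+0.03603)/1.22243 + 316.8 = 330.2673, v = 856.9·(-0.03910)/1.22243 + 233.3 = 205.8924
M2: Pc = R·M2+t = (+0.01365, -0.26817, +1.26985); u = 456.9·(+0.01365)/1.26985 + 316.8 = 321.7123, v = 856.9·(-0.26817)/1.26985 + 233.3 = 52.3353
M3: Pc = R·M3+t = (-0.22023, -0.24530, +1.26997); u = 456.9·(-0.22023)/1.26997 + 316.8 = 237.5667, v = 856.9·(-0.24530)/1.26997 + 233.3 = 67.7853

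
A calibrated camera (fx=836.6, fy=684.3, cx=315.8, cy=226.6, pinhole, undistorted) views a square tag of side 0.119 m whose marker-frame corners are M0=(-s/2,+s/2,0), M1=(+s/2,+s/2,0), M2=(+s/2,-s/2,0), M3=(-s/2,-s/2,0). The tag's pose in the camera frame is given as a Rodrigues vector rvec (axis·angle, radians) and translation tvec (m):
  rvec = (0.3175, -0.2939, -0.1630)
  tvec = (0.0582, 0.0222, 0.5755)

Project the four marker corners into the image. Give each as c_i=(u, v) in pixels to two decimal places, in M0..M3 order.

Intrinsics K: fx=836.6, fy=684.3, cx=315.8, cy=226.6
Marker side s = 0.119 m; corners in marker frame (Z=0):
  M0 = (-0.0595, +0.0595, 0)
  M1 = (+0.0595, +0.0595, 0)
  M2 = (+0.0595, -0.0595, 0)
  M3 = (-0.0595, -0.0595, 0)
rvec = (0.3175, -0.2939, -0.1630), |rvec| = θ = 0.46233 rad = 26.490°
Rodrigues: sinθ=0.44604, 1−cosθ=0.10499; R = I + sinθ·[k]× + (1−cosθ)·[k]×²:
    [+0.94453 +0.11142 -0.30896]
    [-0.20309 +0.93744 -0.28278]
    [+0.25812 +0.32984 +0.90806]
t = (0.0582, 0.0222, 0.5755) m
M0: Pc = R·M0+t = (+0.00863, +0.09006, +0.57977); u = 836.6·(+0.00863)/0.57977 + 315.8 = 328.2536, v = 684.3·(+0.09006)/0.57977 + 226.6 = 332.8994
M1: Pc = R·M1+t = (+0.12103, +0.06589, +0.61048); u = 836.6·(+0.12103)/0.61048 + 315.8 = 481.6567, v = 684.3·(+0.06589)/0.61048 + 226.6 = 300.4615
M2: Pc = R·M2+t = (+0.10777, -0.04566, +0.57123); u = 836.6·(+0.10777)/0.57123 + 315.8 = 473.6341, v = 684.3·(-0.04566)/0.57123 + 226.6 = 171.9008
M3: Pc = R·M3+t = (-0.00463, -0.02149, +0.54052); u = 836.6·(-0.00463)/0.54052 + 315.8 = 308.6354, v = 684.3·(-0.02149)/0.54052 + 226.6 = 199.3884

c0=(328.25, 332.90) c1=(481.66, 300.46) c2=(473.63, 171.90) c3=(308.64, 199.39)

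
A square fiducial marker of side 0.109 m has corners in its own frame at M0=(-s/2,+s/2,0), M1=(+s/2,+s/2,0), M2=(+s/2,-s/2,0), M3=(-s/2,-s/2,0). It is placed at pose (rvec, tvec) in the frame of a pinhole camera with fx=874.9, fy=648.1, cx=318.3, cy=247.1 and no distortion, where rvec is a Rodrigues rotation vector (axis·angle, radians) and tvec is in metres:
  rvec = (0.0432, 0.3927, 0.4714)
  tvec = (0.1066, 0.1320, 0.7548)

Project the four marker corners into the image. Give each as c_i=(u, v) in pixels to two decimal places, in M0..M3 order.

c0=(361.28, 376.51) c1=(468.57, 426.19) c2=(528.34, 343.19) c3=(416.02, 296.83)

Intrinsics K: fx=874.9, fy=648.1, cx=318.3, cy=247.1
Marker side s = 0.109 m; corners in marker frame (Z=0):
  M0 = (-0.0545, +0.0545, 0)
  M1 = (+0.0545, +0.0545, 0)
  M2 = (+0.0545, -0.0545, 0)
  M3 = (-0.0545, -0.0545, 0)
rvec = (0.0432, 0.3927, 0.4714), |rvec| = θ = 0.61506 rad = 35.240°
Rodrigues: sinθ=0.57701, 1−cosθ=0.18326; R = I + sinθ·[k]× + (1−cosθ)·[k]×²:
    [+0.81764 -0.43402 +0.37827]
    [+0.45045 +0.89145 +0.04915]
    [-0.35854 +0.13021 +0.92439]
t = (0.1066, 0.1320, 0.7548) m
M0: Pc = R·M0+t = (+0.03838, +0.15603, +0.78144); u = 874.9·(+0.03838)/0.78144 + 318.3 = 361.2754, v = 648.1·(+0.15603)/0.78144 + 247.1 = 376.5100
M1: Pc = R·M1+t = (+0.12751, +0.20513, +0.74236); u = 874.9·(+0.12751)/0.74236 + 318.3 = 468.5735, v = 648.1·(+0.20513)/0.74236 + 247.1 = 426.1880
M2: Pc = R·M2+t = (+0.17482, +0.10797, +0.72816); u = 874.9·(+0.17482)/0.72816 + 318.3 = 528.3436, v = 648.1·(+0.10797)/0.72816 + 247.1 = 343.1948
M3: Pc = R·M3+t = (+0.08569, +0.05887, +0.76724); u = 874.9·(+0.08569)/0.76724 + 318.3 = 416.0163, v = 648.1·(+0.05887)/0.76724 + 247.1 = 296.8252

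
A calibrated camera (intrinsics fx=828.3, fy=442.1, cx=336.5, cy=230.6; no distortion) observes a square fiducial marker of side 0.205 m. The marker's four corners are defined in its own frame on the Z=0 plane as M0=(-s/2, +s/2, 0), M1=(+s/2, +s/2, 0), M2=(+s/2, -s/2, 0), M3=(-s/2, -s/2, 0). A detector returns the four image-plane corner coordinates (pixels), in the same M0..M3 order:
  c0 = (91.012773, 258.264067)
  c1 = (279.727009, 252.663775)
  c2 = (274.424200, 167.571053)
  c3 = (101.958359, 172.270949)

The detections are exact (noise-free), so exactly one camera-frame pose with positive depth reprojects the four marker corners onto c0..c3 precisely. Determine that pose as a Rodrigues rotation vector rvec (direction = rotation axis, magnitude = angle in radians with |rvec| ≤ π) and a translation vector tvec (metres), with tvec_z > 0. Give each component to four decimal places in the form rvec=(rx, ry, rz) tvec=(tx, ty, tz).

rvec=(-0.4277, -0.0116, -0.0587) tvec=(-0.1704, -0.0424, 0.9445)

Intrinsics K: fx=828.3, fy=442.1, cx=336.5, cy=230.6
Marker side s = 0.205 m; corners in marker frame (Z=0):
  M0 = (-0.1025, +0.1025, 0)
  M1 = (+0.1025, +0.1025, 0)
  M2 = (+0.1025, -0.1025, 0)
  M3 = (-0.1025, -0.1025, 0)
Detected image corners:
  c0 = (91.012773, 258.264067) px
  c1 = (279.727009, 252.663775) px
  c2 = (274.424200, 167.571053) px
  c3 = (101.958359, 172.270949) px
Planar DLT: solve 8×8 A·h = b for H (H[2,2]=1):
  H  [+883.80489 -95.56623 +187.07486]
  H  [-19.71821 +324.00968 +210.76343]
  H  [+0.02494 -0.43851 +1.00000]
B = K⁻¹H; ‖b₁‖=1.058740, ‖b₂‖=1.058740; λ = 2/(‖b₁‖+‖b₂‖) = 0.944519, sign → tz>0 ⇒ λ=+0.944519
r₁ = λ·B[:,0] = (+0.99824,-0.05442,+0.02356); r₂ = λ·B[:,1] = (+0.05929,+0.90826,-0.41418)
r₃ = r₁×r₂ = (+0.00114,+0.41485,+0.90989); SVD([r₁ r₂ r₃]) → R = UVᵀ:
  R  [+0.99824 +0.05929 +0.00114]
  R  [-0.05442 +0.90826 +0.41485]
  R  [+0.02356 -0.41418 +0.90989]
t = (-0.17039, -0.04238, +0.94452) m
tr R = 2.816394; θ = arccos((tr R − 1)/2) = 0.431841 rad = 24.743°
axis k = ((R−Rᵀ)₃₂, (R−Rᵀ)₁₃, (R−Rᵀ)₂₁) / (2 sinθ) = (-0.990370, -0.026785, -0.135831)
rvec = θ·k = (-0.427682, -0.011567, -0.058657)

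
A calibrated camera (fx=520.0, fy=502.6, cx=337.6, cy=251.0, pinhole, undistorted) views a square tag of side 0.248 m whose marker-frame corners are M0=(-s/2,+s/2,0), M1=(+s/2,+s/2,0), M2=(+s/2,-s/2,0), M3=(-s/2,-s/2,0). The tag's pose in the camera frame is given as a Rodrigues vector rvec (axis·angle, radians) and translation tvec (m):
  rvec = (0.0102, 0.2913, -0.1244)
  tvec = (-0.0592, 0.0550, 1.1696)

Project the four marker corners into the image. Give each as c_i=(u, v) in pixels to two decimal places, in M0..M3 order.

Intrinsics K: fx=520.0, fy=502.6, cx=337.6, cy=251.0
Marker side s = 0.248 m; corners in marker frame (Z=0):
  M0 = (-0.1240, +0.1240, 0)
  M1 = (+0.1240, +0.1240, 0)
  M2 = (+0.1240, -0.1240, 0)
  M3 = (-0.1240, -0.1240, 0)
rvec = (0.0102, 0.2913, -0.1244), |rvec| = θ = 0.31691 rad = 18.158°
Rodrigues: sinθ=0.31164, 1−cosθ=0.04980; R = I + sinθ·[k]× + (1−cosθ)·[k]×²:
    [+0.95025 +0.12380 +0.28582]
    [-0.12085 +0.99228 -0.02800]
    [-0.28708 -0.00794 +0.95787]
t = (-0.0592, 0.0550, 1.1696) m
M0: Pc = R·M0+t = (-0.16168, +0.19303, +1.20421); u = 520.0·(-0.16168)/1.20421 + 337.6 = 267.7838, v = 502.6·(+0.19303)/1.20421 + 251.0 = 331.5637
M1: Pc = R·M1+t = (+0.07398, +0.16306, +1.13302); u = 520.0·(+0.07398)/1.13302 + 337.6 = 371.5545, v = 502.6·(+0.16306)/1.13302 + 251.0 = 323.3307
M2: Pc = R·M2+t = (+0.04328, -0.08303, +1.13499); u = 520.0·(+0.04328)/1.13499 + 337.6 = 357.4290, v = 502.6·(-0.08303)/1.13499 + 251.0 = 214.2331
M3: Pc = R·M3+t = (-0.19238, -0.05306, +1.20618); u = 520.0·(-0.19238)/1.20618 + 337.6 = 254.6614, v = 502.6·(-0.05306)/1.20618 + 251.0 = 228.8922

c0=(267.78, 331.56) c1=(371.55, 323.33) c2=(357.43, 214.23) c3=(254.66, 228.89)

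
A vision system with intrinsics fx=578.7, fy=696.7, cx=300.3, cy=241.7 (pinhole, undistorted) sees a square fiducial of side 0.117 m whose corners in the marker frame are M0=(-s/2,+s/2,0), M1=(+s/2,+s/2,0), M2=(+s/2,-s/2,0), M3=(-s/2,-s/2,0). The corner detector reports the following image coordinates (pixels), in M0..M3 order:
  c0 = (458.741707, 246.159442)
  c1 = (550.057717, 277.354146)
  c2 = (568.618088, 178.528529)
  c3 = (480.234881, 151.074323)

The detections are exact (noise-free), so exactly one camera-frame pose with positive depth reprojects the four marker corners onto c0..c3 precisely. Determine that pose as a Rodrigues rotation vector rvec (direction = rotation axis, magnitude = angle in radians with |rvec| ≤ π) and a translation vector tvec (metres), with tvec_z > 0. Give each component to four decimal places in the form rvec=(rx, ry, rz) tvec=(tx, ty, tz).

Intrinsics K: fx=578.7, fy=696.7, cx=300.3, cy=241.7
Marker side s = 0.117 m; corners in marker frame (Z=0):
  M0 = (-0.0585, +0.0585, 0)
  M1 = (+0.0585, +0.0585, 0)
  M2 = (+0.0585, -0.0585, 0)
  M3 = (-0.0585, -0.0585, 0)
Detected image corners:
  c0 = (458.741707, 246.159442) px
  c1 = (550.057717, 277.354146) px
  c2 = (568.618088, 178.528529) px
  c3 = (480.234881, 151.074323) px
Planar DLT: solve 8×8 A·h = b for H (H[2,2]=1):
  H  [+649.45819 -341.20696 +514.00243]
  H  [+201.30238 +758.03441 +212.14546]
  H  [-0.22986 -0.33022 +1.00000]
B = K⁻¹H; ‖b₁‖=1.315377, ‖b₂‖=1.315377; λ = 2/(‖b₁‖+‖b₂‖) = 0.760238, sign → tz>0 ⇒ λ=+0.760238
r₁ = λ·B[:,0] = (+0.94388,+0.28029,-0.17475); r₂ = λ·B[:,1] = (-0.31797,+0.91426,-0.25105)
r₃ = r₁×r₂ = (+0.08940,+0.29252,+0.95207); SVD([r₁ r₂ r₃]) → R = UVᵀ:
  R  [+0.94388 -0.31797 +0.08940]
  R  [+0.28029 +0.91426 +0.29252]
  R  [-0.17475 -0.25105 +0.95207]
t = (+0.28074, -0.03225, +0.76024) m
tr R = 2.810206; θ = arccos((tr R − 1)/2) = 0.439175 rad = 25.163°
axis k = ((R−Rᵀ)₃₂, (R−Rᵀ)₁₃, (R−Rᵀ)₂₁) / (2 sinθ) = (-0.639202, +0.310630, +0.703513)
rvec = θ·k = (-0.280721, +0.136421, +0.308965)

rvec=(-0.2807, 0.1364, 0.3090) tvec=(0.2807, -0.0322, 0.7602)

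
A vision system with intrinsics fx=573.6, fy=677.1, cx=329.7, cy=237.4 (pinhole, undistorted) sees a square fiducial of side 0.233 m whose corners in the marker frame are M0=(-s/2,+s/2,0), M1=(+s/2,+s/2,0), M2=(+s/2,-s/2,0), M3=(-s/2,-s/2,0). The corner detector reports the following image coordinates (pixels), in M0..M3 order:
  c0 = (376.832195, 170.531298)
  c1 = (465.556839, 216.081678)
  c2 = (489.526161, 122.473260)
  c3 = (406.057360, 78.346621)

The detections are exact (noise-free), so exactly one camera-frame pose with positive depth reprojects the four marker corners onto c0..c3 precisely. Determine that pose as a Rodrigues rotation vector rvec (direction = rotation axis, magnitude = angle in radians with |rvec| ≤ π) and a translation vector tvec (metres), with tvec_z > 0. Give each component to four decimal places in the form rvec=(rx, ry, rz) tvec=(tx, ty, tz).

rvec=(-0.3337, -0.1433, 0.3835) tvec=(0.2583, -0.1904, 1.4054)

Intrinsics K: fx=573.6, fy=677.1, cx=329.7, cy=237.4
Marker side s = 0.233 m; corners in marker frame (Z=0):
  M0 = (-0.1165, +0.1165, 0)
  M1 = (+0.1165, +0.1165, 0)
  M2 = (+0.1165, -0.1165, 0)
  M3 = (-0.1165, -0.1165, 0)
Detected image corners:
  c0 = (376.832195, 170.531298) px
  c1 = (465.556839, 216.081678) px
  c2 = (489.526161, 122.473260) px
  c3 = (406.057360, 78.346621) px
Planar DLT: solve 8×8 A·h = b for H (H[2,2]=1):
  H  [+392.13579 -220.83053 +435.13862]
  H  [+200.10782 +362.63549 +145.66668]
  H  [+0.05281 -0.24569 +1.00000]
B = K⁻¹H; ‖b₁‖=0.711556, ‖b₂‖=0.711556; λ = 2/(‖b₁‖+‖b₂‖) = 1.405370, sign → tz>0 ⇒ λ=+1.405370
r₁ = λ·B[:,0] = (+0.91811,+0.38932,+0.07421); r₂ = λ·B[:,1] = (-0.34259,+0.87374,-0.34528)
r₃ = r₁×r₂ = (-0.19927,+0.29158,+0.93556); SVD([r₁ r₂ r₃]) → R = UVᵀ:
  R  [+0.91811 -0.34259 -0.19927]
  R  [+0.38932 +0.87374 +0.29158]
  R  [+0.07421 -0.34528 +0.93556]
t = (+0.25833, -0.19040, +1.40537) m
tr R = 2.727406; θ = arccos((tr R − 1)/2) = 0.528226 rad = 30.265°
axis k = ((R−Rᵀ)₃₂, (R−Rᵀ)₁₃, (R−Rᵀ)₂₁) / (2 sinθ) = (-0.631801, -0.271311, +0.726097)
rvec = θ·k = (-0.333733, -0.143313, +0.383543)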